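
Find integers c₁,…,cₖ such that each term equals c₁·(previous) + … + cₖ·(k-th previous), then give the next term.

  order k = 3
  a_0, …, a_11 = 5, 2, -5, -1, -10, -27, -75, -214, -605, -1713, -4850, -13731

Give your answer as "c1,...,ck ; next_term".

2,2,1 ; -38875

  a_3 = 2·-5 + 2·2 + 1·5 = -1
  a_4 = 2·-1 + 2·-5 + 1·2 = -10
  a_5 = 2·-10 + 2·-1 + 1·-5 = -27
  a_6 = 2·-27 + 2·-10 + 1·-1 = -75
  a_7 = 2·-75 + 2·-27 + 1·-10 = -214
  a_8 = 2·-214 + 2·-75 + 1·-27 = -605
  a_9 = 2·-605 + 2·-214 + 1·-75 = -1713
  a_10 = 2·-1713 + 2·-605 + 1·-214 = -4850
  a_11 = 2·-4850 + 2·-1713 + 1·-605 = -13731
  a_12 = 2·-13731 + 2·-4850 + 1·-1713 = -38875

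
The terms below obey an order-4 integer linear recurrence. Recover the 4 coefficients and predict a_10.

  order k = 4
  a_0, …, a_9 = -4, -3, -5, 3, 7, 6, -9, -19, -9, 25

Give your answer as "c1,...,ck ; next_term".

  a_4 = 1·3 + -1·-5 + -1·-3 + 1·-4 = 7
  a_5 = 1·7 + -1·3 + -1·-5 + 1·-3 = 6
  a_6 = 1·6 + -1·7 + -1·3 + 1·-5 = -9
  a_7 = 1·-9 + -1·6 + -1·7 + 1·3 = -19
  a_8 = 1·-19 + -1·-9 + -1·6 + 1·7 = -9
  a_9 = 1·-9 + -1·-19 + -1·-9 + 1·6 = 25
  a_10 = 1·25 + -1·-9 + -1·-19 + 1·-9 = 44

1,-1,-1,1 ; 44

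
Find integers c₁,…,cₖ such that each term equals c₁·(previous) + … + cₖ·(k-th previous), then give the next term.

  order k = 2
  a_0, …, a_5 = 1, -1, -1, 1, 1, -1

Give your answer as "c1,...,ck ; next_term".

  a_2 = 0·-1 + -1·1 = -1
  a_3 = 0·-1 + -1·-1 = 1
  a_4 = 0·1 + -1·-1 = 1
  a_5 = 0·1 + -1·1 = -1
  a_6 = 0·-1 + -1·1 = -1

0,-1 ; -1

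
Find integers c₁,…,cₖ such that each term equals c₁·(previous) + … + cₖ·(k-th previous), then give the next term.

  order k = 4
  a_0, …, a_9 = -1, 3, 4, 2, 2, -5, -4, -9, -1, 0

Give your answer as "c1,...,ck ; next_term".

  a_4 = 0·2 + 1·4 + -1·3 + -1·-1 = 2
  a_5 = 0·2 + 1·2 + -1·4 + -1·3 = -5
  a_6 = 0·-5 + 1·2 + -1·2 + -1·4 = -4
  a_7 = 0·-4 + 1·-5 + -1·2 + -1·2 = -9
  a_8 = 0·-9 + 1·-4 + -1·-5 + -1·2 = -1
  a_9 = 0·-1 + 1·-9 + -1·-4 + -1·-5 = 0
  a_10 = 0·0 + 1·-1 + -1·-9 + -1·-4 = 12

0,1,-1,-1 ; 12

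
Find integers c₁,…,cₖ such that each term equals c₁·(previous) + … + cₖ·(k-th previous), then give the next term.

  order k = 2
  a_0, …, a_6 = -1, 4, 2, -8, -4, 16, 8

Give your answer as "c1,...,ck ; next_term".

0,-2 ; -32

  a_2 = 0·4 + -2·-1 = 2
  a_3 = 0·2 + -2·4 = -8
  a_4 = 0·-8 + -2·2 = -4
  a_5 = 0·-4 + -2·-8 = 16
  a_6 = 0·16 + -2·-4 = 8
  a_7 = 0·8 + -2·16 = -32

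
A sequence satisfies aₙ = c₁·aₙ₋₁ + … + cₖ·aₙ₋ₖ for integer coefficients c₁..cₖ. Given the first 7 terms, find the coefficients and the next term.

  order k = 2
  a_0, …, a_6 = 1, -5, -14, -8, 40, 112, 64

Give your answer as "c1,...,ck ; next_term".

2,-4 ; -320

  a_2 = 2·-5 + -4·1 = -14
  a_3 = 2·-14 + -4·-5 = -8
  a_4 = 2·-8 + -4·-14 = 40
  a_5 = 2·40 + -4·-8 = 112
  a_6 = 2·112 + -4·40 = 64
  a_7 = 2·64 + -4·112 = -320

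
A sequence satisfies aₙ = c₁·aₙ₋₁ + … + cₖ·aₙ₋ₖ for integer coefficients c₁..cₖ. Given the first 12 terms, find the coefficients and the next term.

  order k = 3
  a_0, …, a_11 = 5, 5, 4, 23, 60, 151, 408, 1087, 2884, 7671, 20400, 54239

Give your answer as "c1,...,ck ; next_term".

2,1,2 ; 144220

  a_3 = 2·4 + 1·5 + 2·5 = 23
  a_4 = 2·23 + 1·4 + 2·5 = 60
  a_5 = 2·60 + 1·23 + 2·4 = 151
  a_6 = 2·151 + 1·60 + 2·23 = 408
  a_7 = 2·408 + 1·151 + 2·60 = 1087
  a_8 = 2·1087 + 1·408 + 2·151 = 2884
  a_9 = 2·2884 + 1·1087 + 2·408 = 7671
  a_10 = 2·7671 + 1·2884 + 2·1087 = 20400
  a_11 = 2·20400 + 1·7671 + 2·2884 = 54239
  a_12 = 2·54239 + 1·20400 + 2·7671 = 144220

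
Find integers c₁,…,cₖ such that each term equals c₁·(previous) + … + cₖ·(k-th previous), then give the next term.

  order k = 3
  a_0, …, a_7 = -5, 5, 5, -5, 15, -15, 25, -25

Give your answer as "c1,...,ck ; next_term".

  a_3 = -1·5 + 1·5 + 1·-5 = -5
  a_4 = -1·-5 + 1·5 + 1·5 = 15
  a_5 = -1·15 + 1·-5 + 1·5 = -15
  a_6 = -1·-15 + 1·15 + 1·-5 = 25
  a_7 = -1·25 + 1·-15 + 1·15 = -25
  a_8 = -1·-25 + 1·25 + 1·-15 = 35

-1,1,1 ; 35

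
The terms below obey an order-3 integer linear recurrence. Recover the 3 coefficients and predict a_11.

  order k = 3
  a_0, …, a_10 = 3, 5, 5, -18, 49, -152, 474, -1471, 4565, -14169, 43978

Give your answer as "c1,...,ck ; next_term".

-3,0,-1 ; -136499

  a_3 = -3·5 + 0·5 + -1·3 = -18
  a_4 = -3·-18 + 0·5 + -1·5 = 49
  a_5 = -3·49 + 0·-18 + -1·5 = -152
  a_6 = -3·-152 + 0·49 + -1·-18 = 474
  a_7 = -3·474 + 0·-152 + -1·49 = -1471
  a_8 = -3·-1471 + 0·474 + -1·-152 = 4565
  a_9 = -3·4565 + 0·-1471 + -1·474 = -14169
  a_10 = -3·-14169 + 0·4565 + -1·-1471 = 43978
  a_11 = -3·43978 + 0·-14169 + -1·4565 = -136499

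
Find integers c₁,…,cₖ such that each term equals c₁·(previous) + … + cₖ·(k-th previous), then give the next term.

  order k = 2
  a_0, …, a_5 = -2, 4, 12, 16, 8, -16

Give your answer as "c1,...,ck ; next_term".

  a_2 = 2·4 + -2·-2 = 12
  a_3 = 2·12 + -2·4 = 16
  a_4 = 2·16 + -2·12 = 8
  a_5 = 2·8 + -2·16 = -16
  a_6 = 2·-16 + -2·8 = -48

2,-2 ; -48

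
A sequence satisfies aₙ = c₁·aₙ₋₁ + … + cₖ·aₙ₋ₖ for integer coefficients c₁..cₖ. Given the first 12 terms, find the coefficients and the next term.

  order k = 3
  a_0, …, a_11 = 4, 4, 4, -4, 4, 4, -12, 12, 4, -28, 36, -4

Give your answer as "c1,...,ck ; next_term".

  a_3 = -1·4 + -1·4 + 1·4 = -4
  a_4 = -1·-4 + -1·4 + 1·4 = 4
  a_5 = -1·4 + -1·-4 + 1·4 = 4
  a_6 = -1·4 + -1·4 + 1·-4 = -12
  a_7 = -1·-12 + -1·4 + 1·4 = 12
  a_8 = -1·12 + -1·-12 + 1·4 = 4
  a_9 = -1·4 + -1·12 + 1·-12 = -28
  a_10 = -1·-28 + -1·4 + 1·12 = 36
  a_11 = -1·36 + -1·-28 + 1·4 = -4
  a_12 = -1·-4 + -1·36 + 1·-28 = -60

-1,-1,1 ; -60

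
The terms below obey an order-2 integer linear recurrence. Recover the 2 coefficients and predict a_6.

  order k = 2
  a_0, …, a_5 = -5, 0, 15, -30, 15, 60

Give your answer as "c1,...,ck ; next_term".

-2,-3 ; -165

  a_2 = -2·0 + -3·-5 = 15
  a_3 = -2·15 + -3·0 = -30
  a_4 = -2·-30 + -3·15 = 15
  a_5 = -2·15 + -3·-30 = 60
  a_6 = -2·60 + -3·15 = -165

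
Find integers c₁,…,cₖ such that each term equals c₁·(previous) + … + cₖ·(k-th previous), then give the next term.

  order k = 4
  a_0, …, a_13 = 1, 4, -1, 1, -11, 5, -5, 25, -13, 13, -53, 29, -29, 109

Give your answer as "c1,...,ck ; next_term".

-1,0,-2,-2 ; -61

  a_4 = -1·1 + 0·-1 + -2·4 + -2·1 = -11
  a_5 = -1·-11 + 0·1 + -2·-1 + -2·4 = 5
  a_6 = -1·5 + 0·-11 + -2·1 + -2·-1 = -5
  a_7 = -1·-5 + 0·5 + -2·-11 + -2·1 = 25
  a_8 = -1·25 + 0·-5 + -2·5 + -2·-11 = -13
  a_9 = -1·-13 + 0·25 + -2·-5 + -2·5 = 13
  a_10 = -1·13 + 0·-13 + -2·25 + -2·-5 = -53
  a_11 = -1·-53 + 0·13 + -2·-13 + -2·25 = 29
  a_12 = -1·29 + 0·-53 + -2·13 + -2·-13 = -29
  a_13 = -1·-29 + 0·29 + -2·-53 + -2·13 = 109
  a_14 = -1·109 + 0·-29 + -2·29 + -2·-53 = -61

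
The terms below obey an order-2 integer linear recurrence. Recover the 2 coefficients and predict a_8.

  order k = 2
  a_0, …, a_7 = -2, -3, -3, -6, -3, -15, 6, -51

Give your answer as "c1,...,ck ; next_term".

  a_2 = -1·-3 + 3·-2 = -3
  a_3 = -1·-3 + 3·-3 = -6
  a_4 = -1·-6 + 3·-3 = -3
  a_5 = -1·-3 + 3·-6 = -15
  a_6 = -1·-15 + 3·-3 = 6
  a_7 = -1·6 + 3·-15 = -51
  a_8 = -1·-51 + 3·6 = 69

-1,3 ; 69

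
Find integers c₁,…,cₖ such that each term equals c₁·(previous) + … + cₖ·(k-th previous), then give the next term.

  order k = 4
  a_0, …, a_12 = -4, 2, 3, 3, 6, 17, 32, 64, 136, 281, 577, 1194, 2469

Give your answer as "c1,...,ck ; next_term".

1,1,2,1 ; 5098

  a_4 = 1·3 + 1·3 + 2·2 + 1·-4 = 6
  a_5 = 1·6 + 1·3 + 2·3 + 1·2 = 17
  a_6 = 1·17 + 1·6 + 2·3 + 1·3 = 32
  a_7 = 1·32 + 1·17 + 2·6 + 1·3 = 64
  a_8 = 1·64 + 1·32 + 2·17 + 1·6 = 136
  a_9 = 1·136 + 1·64 + 2·32 + 1·17 = 281
  a_10 = 1·281 + 1·136 + 2·64 + 1·32 = 577
  a_11 = 1·577 + 1·281 + 2·136 + 1·64 = 1194
  a_12 = 1·1194 + 1·577 + 2·281 + 1·136 = 2469
  a_13 = 1·2469 + 1·1194 + 2·577 + 1·281 = 5098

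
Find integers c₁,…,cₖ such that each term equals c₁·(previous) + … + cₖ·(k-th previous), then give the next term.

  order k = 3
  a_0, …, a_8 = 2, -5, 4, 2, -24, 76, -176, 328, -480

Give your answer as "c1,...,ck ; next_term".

-3,-2,2 ; 432

  a_3 = -3·4 + -2·-5 + 2·2 = 2
  a_4 = -3·2 + -2·4 + 2·-5 = -24
  a_5 = -3·-24 + -2·2 + 2·4 = 76
  a_6 = -3·76 + -2·-24 + 2·2 = -176
  a_7 = -3·-176 + -2·76 + 2·-24 = 328
  a_8 = -3·328 + -2·-176 + 2·76 = -480
  a_9 = -3·-480 + -2·328 + 2·-176 = 432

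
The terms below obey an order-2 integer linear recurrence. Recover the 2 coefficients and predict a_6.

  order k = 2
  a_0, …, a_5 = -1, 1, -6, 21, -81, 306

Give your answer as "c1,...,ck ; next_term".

-3,3 ; -1161

  a_2 = -3·1 + 3·-1 = -6
  a_3 = -3·-6 + 3·1 = 21
  a_4 = -3·21 + 3·-6 = -81
  a_5 = -3·-81 + 3·21 = 306
  a_6 = -3·306 + 3·-81 = -1161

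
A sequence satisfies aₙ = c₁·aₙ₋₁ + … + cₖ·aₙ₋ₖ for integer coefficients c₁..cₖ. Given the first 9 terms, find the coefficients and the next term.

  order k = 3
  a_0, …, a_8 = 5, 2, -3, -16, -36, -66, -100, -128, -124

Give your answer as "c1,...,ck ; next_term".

  a_3 = 2·-3 + 0·2 + -2·5 = -16
  a_4 = 2·-16 + 0·-3 + -2·2 = -36
  a_5 = 2·-36 + 0·-16 + -2·-3 = -66
  a_6 = 2·-66 + 0·-36 + -2·-16 = -100
  a_7 = 2·-100 + 0·-66 + -2·-36 = -128
  a_8 = 2·-128 + 0·-100 + -2·-66 = -124
  a_9 = 2·-124 + 0·-128 + -2·-100 = -48

2,0,-2 ; -48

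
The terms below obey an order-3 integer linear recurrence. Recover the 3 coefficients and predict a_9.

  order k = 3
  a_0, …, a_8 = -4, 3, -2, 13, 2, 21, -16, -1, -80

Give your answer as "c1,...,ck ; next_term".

1,1,-3 ; -33

  a_3 = 1·-2 + 1·3 + -3·-4 = 13
  a_4 = 1·13 + 1·-2 + -3·3 = 2
  a_5 = 1·2 + 1·13 + -3·-2 = 21
  a_6 = 1·21 + 1·2 + -3·13 = -16
  a_7 = 1·-16 + 1·21 + -3·2 = -1
  a_8 = 1·-1 + 1·-16 + -3·21 = -80
  a_9 = 1·-80 + 1·-1 + -3·-16 = -33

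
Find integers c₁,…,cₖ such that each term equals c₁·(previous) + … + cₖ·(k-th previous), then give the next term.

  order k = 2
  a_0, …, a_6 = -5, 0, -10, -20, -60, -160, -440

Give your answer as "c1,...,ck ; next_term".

2,2 ; -1200

  a_2 = 2·0 + 2·-5 = -10
  a_3 = 2·-10 + 2·0 = -20
  a_4 = 2·-20 + 2·-10 = -60
  a_5 = 2·-60 + 2·-20 = -160
  a_6 = 2·-160 + 2·-60 = -440
  a_7 = 2·-440 + 2·-160 = -1200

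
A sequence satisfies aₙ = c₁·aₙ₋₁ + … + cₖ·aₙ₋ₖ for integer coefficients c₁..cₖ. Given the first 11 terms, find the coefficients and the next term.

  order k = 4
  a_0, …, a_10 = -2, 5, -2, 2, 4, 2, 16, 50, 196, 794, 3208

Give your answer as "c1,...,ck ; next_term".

  a_4 = 4·2 + 1·-2 + -2·5 + -4·-2 = 4
  a_5 = 4·4 + 1·2 + -2·-2 + -4·5 = 2
  a_6 = 4·2 + 1·4 + -2·2 + -4·-2 = 16
  a_7 = 4·16 + 1·2 + -2·4 + -4·2 = 50
  a_8 = 4·50 + 1·16 + -2·2 + -4·4 = 196
  a_9 = 4·196 + 1·50 + -2·16 + -4·2 = 794
  a_10 = 4·794 + 1·196 + -2·50 + -4·16 = 3208
  a_11 = 4·3208 + 1·794 + -2·196 + -4·50 = 13034

4,1,-2,-4 ; 13034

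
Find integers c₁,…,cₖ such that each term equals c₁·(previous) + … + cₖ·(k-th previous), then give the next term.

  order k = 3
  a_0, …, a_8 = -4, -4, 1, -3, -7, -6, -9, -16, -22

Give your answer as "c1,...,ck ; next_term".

  a_3 = 1·1 + 0·-4 + 1·-4 = -3
  a_4 = 1·-3 + 0·1 + 1·-4 = -7
  a_5 = 1·-7 + 0·-3 + 1·1 = -6
  a_6 = 1·-6 + 0·-7 + 1·-3 = -9
  a_7 = 1·-9 + 0·-6 + 1·-7 = -16
  a_8 = 1·-16 + 0·-9 + 1·-6 = -22
  a_9 = 1·-22 + 0·-16 + 1·-9 = -31

1,0,1 ; -31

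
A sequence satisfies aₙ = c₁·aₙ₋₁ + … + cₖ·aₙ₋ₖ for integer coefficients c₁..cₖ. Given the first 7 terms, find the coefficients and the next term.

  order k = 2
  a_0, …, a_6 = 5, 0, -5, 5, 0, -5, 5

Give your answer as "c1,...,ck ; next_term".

  a_2 = -1·0 + -1·5 = -5
  a_3 = -1·-5 + -1·0 = 5
  a_4 = -1·5 + -1·-5 = 0
  a_5 = -1·0 + -1·5 = -5
  a_6 = -1·-5 + -1·0 = 5
  a_7 = -1·5 + -1·-5 = 0

-1,-1 ; 0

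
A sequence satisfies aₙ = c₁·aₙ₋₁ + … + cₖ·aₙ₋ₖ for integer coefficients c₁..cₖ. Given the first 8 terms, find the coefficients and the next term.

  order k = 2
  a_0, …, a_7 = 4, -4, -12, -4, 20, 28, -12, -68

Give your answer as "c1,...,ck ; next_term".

1,-2 ; -44

  a_2 = 1·-4 + -2·4 = -12
  a_3 = 1·-12 + -2·-4 = -4
  a_4 = 1·-4 + -2·-12 = 20
  a_5 = 1·20 + -2·-4 = 28
  a_6 = 1·28 + -2·20 = -12
  a_7 = 1·-12 + -2·28 = -68
  a_8 = 1·-68 + -2·-12 = -44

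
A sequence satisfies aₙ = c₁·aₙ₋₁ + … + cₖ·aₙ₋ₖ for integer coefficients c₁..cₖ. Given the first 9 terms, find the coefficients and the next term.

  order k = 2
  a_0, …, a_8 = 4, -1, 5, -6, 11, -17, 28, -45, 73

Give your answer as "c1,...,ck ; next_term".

-1,1 ; -118

  a_2 = -1·-1 + 1·4 = 5
  a_3 = -1·5 + 1·-1 = -6
  a_4 = -1·-6 + 1·5 = 11
  a_5 = -1·11 + 1·-6 = -17
  a_6 = -1·-17 + 1·11 = 28
  a_7 = -1·28 + 1·-17 = -45
  a_8 = -1·-45 + 1·28 = 73
  a_9 = -1·73 + 1·-45 = -118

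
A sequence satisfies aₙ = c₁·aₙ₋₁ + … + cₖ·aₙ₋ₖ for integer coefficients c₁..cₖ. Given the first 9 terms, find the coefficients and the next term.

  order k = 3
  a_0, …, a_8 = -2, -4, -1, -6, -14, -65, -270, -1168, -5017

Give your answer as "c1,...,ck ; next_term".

4,2,-3 ; -21594

  a_3 = 4·-1 + 2·-4 + -3·-2 = -6
  a_4 = 4·-6 + 2·-1 + -3·-4 = -14
  a_5 = 4·-14 + 2·-6 + -3·-1 = -65
  a_6 = 4·-65 + 2·-14 + -3·-6 = -270
  a_7 = 4·-270 + 2·-65 + -3·-14 = -1168
  a_8 = 4·-1168 + 2·-270 + -3·-65 = -5017
  a_9 = 4·-5017 + 2·-1168 + -3·-270 = -21594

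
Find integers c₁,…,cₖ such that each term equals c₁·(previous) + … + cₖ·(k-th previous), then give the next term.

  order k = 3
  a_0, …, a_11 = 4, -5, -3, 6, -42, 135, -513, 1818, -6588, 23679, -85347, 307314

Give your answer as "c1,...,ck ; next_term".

-3,3,3 ; -1106946

  a_3 = -3·-3 + 3·-5 + 3·4 = 6
  a_4 = -3·6 + 3·-3 + 3·-5 = -42
  a_5 = -3·-42 + 3·6 + 3·-3 = 135
  a_6 = -3·135 + 3·-42 + 3·6 = -513
  a_7 = -3·-513 + 3·135 + 3·-42 = 1818
  a_8 = -3·1818 + 3·-513 + 3·135 = -6588
  a_9 = -3·-6588 + 3·1818 + 3·-513 = 23679
  a_10 = -3·23679 + 3·-6588 + 3·1818 = -85347
  a_11 = -3·-85347 + 3·23679 + 3·-6588 = 307314
  a_12 = -3·307314 + 3·-85347 + 3·23679 = -1106946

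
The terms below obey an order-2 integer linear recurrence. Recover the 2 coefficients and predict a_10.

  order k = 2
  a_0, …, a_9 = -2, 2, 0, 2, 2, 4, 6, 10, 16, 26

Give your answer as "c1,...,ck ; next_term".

1,1 ; 42

  a_2 = 1·2 + 1·-2 = 0
  a_3 = 1·0 + 1·2 = 2
  a_4 = 1·2 + 1·0 = 2
  a_5 = 1·2 + 1·2 = 4
  a_6 = 1·4 + 1·2 = 6
  a_7 = 1·6 + 1·4 = 10
  a_8 = 1·10 + 1·6 = 16
  a_9 = 1·16 + 1·10 = 26
  a_10 = 1·26 + 1·16 = 42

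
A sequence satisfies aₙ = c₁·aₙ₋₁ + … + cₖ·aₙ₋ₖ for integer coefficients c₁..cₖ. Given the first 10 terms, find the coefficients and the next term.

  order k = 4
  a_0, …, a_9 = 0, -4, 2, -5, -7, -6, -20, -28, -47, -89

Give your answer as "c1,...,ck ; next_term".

  a_4 = 1·-5 + 1·2 + 1·-4 + -1·0 = -7
  a_5 = 1·-7 + 1·-5 + 1·2 + -1·-4 = -6
  a_6 = 1·-6 + 1·-7 + 1·-5 + -1·2 = -20
  a_7 = 1·-20 + 1·-6 + 1·-7 + -1·-5 = -28
  a_8 = 1·-28 + 1·-20 + 1·-6 + -1·-7 = -47
  a_9 = 1·-47 + 1·-28 + 1·-20 + -1·-6 = -89
  a_10 = 1·-89 + 1·-47 + 1·-28 + -1·-20 = -144

1,1,1,-1 ; -144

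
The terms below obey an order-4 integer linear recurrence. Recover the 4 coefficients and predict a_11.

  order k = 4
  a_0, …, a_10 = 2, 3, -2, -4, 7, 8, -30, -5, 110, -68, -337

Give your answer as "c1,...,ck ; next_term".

  a_4 = -1·-4 + -4·-2 + -1·3 + -1·2 = 7
  a_5 = -1·7 + -4·-4 + -1·-2 + -1·3 = 8
  a_6 = -1·8 + -4·7 + -1·-4 + -1·-2 = -30
  a_7 = -1·-30 + -4·8 + -1·7 + -1·-4 = -5
  a_8 = -1·-5 + -4·-30 + -1·8 + -1·7 = 110
  a_9 = -1·110 + -4·-5 + -1·-30 + -1·8 = -68
  a_10 = -1·-68 + -4·110 + -1·-5 + -1·-30 = -337
  a_11 = -1·-337 + -4·-68 + -1·110 + -1·-5 = 504

-1,-4,-1,-1 ; 504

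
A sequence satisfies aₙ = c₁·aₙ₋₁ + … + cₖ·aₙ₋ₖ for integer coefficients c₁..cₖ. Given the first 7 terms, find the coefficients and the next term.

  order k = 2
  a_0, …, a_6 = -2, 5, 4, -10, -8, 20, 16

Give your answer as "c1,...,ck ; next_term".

  a_2 = 0·5 + -2·-2 = 4
  a_3 = 0·4 + -2·5 = -10
  a_4 = 0·-10 + -2·4 = -8
  a_5 = 0·-8 + -2·-10 = 20
  a_6 = 0·20 + -2·-8 = 16
  a_7 = 0·16 + -2·20 = -40

0,-2 ; -40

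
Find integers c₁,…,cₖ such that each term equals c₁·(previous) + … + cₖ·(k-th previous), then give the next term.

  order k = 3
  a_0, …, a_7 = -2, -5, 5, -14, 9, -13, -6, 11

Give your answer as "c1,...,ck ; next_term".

-1,1,2 ; -43

  a_3 = -1·5 + 1·-5 + 2·-2 = -14
  a_4 = -1·-14 + 1·5 + 2·-5 = 9
  a_5 = -1·9 + 1·-14 + 2·5 = -13
  a_6 = -1·-13 + 1·9 + 2·-14 = -6
  a_7 = -1·-6 + 1·-13 + 2·9 = 11
  a_8 = -1·11 + 1·-6 + 2·-13 = -43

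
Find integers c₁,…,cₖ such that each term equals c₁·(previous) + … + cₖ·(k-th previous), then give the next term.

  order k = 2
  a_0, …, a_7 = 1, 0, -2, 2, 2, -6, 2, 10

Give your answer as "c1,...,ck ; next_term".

-1,-2 ; -14

  a_2 = -1·0 + -2·1 = -2
  a_3 = -1·-2 + -2·0 = 2
  a_4 = -1·2 + -2·-2 = 2
  a_5 = -1·2 + -2·2 = -6
  a_6 = -1·-6 + -2·2 = 2
  a_7 = -1·2 + -2·-6 = 10
  a_8 = -1·10 + -2·2 = -14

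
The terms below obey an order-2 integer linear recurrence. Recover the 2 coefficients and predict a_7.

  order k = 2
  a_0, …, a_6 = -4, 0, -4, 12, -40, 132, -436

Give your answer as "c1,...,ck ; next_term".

  a_2 = -3·0 + 1·-4 = -4
  a_3 = -3·-4 + 1·0 = 12
  a_4 = -3·12 + 1·-4 = -40
  a_5 = -3·-40 + 1·12 = 132
  a_6 = -3·132 + 1·-40 = -436
  a_7 = -3·-436 + 1·132 = 1440

-3,1 ; 1440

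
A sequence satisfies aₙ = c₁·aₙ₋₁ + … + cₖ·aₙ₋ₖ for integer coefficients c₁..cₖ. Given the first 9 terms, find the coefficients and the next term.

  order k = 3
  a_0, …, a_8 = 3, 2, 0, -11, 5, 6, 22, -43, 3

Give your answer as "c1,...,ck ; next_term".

-1,-1,-3 ; -26

  a_3 = -1·0 + -1·2 + -3·3 = -11
  a_4 = -1·-11 + -1·0 + -3·2 = 5
  a_5 = -1·5 + -1·-11 + -3·0 = 6
  a_6 = -1·6 + -1·5 + -3·-11 = 22
  a_7 = -1·22 + -1·6 + -3·5 = -43
  a_8 = -1·-43 + -1·22 + -3·6 = 3
  a_9 = -1·3 + -1·-43 + -3·22 = -26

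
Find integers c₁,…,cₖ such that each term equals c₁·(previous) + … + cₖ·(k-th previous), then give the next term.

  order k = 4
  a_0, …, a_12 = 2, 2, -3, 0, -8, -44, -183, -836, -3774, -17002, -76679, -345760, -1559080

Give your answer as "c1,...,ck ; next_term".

  a_4 = 4·0 + 2·-3 + 2·2 + -3·2 = -8
  a_5 = 4·-8 + 2·0 + 2·-3 + -3·2 = -44
  a_6 = 4·-44 + 2·-8 + 2·0 + -3·-3 = -183
  a_7 = 4·-183 + 2·-44 + 2·-8 + -3·0 = -836
  a_8 = 4·-836 + 2·-183 + 2·-44 + -3·-8 = -3774
  a_9 = 4·-3774 + 2·-836 + 2·-183 + -3·-44 = -17002
  a_10 = 4·-17002 + 2·-3774 + 2·-836 + -3·-183 = -76679
  a_11 = 4·-76679 + 2·-17002 + 2·-3774 + -3·-836 = -345760
  a_12 = 4·-345760 + 2·-76679 + 2·-17002 + -3·-3774 = -1559080
  a_13 = 4·-1559080 + 2·-345760 + 2·-76679 + -3·-17002 = -7030192

4,2,2,-3 ; -7030192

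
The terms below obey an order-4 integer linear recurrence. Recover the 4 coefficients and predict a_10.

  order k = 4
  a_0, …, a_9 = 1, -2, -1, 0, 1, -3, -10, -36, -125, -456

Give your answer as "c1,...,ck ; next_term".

3,2,0,3 ; -1648

  a_4 = 3·0 + 2·-1 + 0·-2 + 3·1 = 1
  a_5 = 3·1 + 2·0 + 0·-1 + 3·-2 = -3
  a_6 = 3·-3 + 2·1 + 0·0 + 3·-1 = -10
  a_7 = 3·-10 + 2·-3 + 0·1 + 3·0 = -36
  a_8 = 3·-36 + 2·-10 + 0·-3 + 3·1 = -125
  a_9 = 3·-125 + 2·-36 + 0·-10 + 3·-3 = -456
  a_10 = 3·-456 + 2·-125 + 0·-36 + 3·-10 = -1648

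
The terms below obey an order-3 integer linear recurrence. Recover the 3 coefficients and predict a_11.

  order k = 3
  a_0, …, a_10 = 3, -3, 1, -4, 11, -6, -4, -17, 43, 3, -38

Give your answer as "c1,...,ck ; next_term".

-1,-2,-3 ; -97

  a_3 = -1·1 + -2·-3 + -3·3 = -4
  a_4 = -1·-4 + -2·1 + -3·-3 = 11
  a_5 = -1·11 + -2·-4 + -3·1 = -6
  a_6 = -1·-6 + -2·11 + -3·-4 = -4
  a_7 = -1·-4 + -2·-6 + -3·11 = -17
  a_8 = -1·-17 + -2·-4 + -3·-6 = 43
  a_9 = -1·43 + -2·-17 + -3·-4 = 3
  a_10 = -1·3 + -2·43 + -3·-17 = -38
  a_11 = -1·-38 + -2·3 + -3·43 = -97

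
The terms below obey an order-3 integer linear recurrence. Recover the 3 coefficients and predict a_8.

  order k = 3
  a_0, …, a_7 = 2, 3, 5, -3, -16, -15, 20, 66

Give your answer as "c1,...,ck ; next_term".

  a_3 = 1·5 + -2·3 + -1·2 = -3
  a_4 = 1·-3 + -2·5 + -1·3 = -16
  a_5 = 1·-16 + -2·-3 + -1·5 = -15
  a_6 = 1·-15 + -2·-16 + -1·-3 = 20
  a_7 = 1·20 + -2·-15 + -1·-16 = 66
  a_8 = 1·66 + -2·20 + -1·-15 = 41

1,-2,-1 ; 41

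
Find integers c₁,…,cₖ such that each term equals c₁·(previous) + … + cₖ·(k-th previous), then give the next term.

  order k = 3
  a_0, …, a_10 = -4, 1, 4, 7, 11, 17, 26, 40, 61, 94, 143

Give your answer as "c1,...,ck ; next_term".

0,3,-1 ; 221

  a_3 = 0·4 + 3·1 + -1·-4 = 7
  a_4 = 0·7 + 3·4 + -1·1 = 11
  a_5 = 0·11 + 3·7 + -1·4 = 17
  a_6 = 0·17 + 3·11 + -1·7 = 26
  a_7 = 0·26 + 3·17 + -1·11 = 40
  a_8 = 0·40 + 3·26 + -1·17 = 61
  a_9 = 0·61 + 3·40 + -1·26 = 94
  a_10 = 0·94 + 3·61 + -1·40 = 143
  a_11 = 0·143 + 3·94 + -1·61 = 221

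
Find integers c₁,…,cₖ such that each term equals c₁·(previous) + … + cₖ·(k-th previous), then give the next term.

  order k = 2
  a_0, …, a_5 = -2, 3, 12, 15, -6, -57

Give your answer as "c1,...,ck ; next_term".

  a_2 = 2·3 + -3·-2 = 12
  a_3 = 2·12 + -3·3 = 15
  a_4 = 2·15 + -3·12 = -6
  a_5 = 2·-6 + -3·15 = -57
  a_6 = 2·-57 + -3·-6 = -96

2,-3 ; -96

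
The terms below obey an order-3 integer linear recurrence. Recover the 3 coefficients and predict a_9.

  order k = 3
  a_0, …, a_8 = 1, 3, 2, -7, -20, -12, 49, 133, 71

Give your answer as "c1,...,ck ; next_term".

  a_3 = 1·2 + -2·3 + -3·1 = -7
  a_4 = 1·-7 + -2·2 + -3·3 = -20
  a_5 = 1·-20 + -2·-7 + -3·2 = -12
  a_6 = 1·-12 + -2·-20 + -3·-7 = 49
  a_7 = 1·49 + -2·-12 + -3·-20 = 133
  a_8 = 1·133 + -2·49 + -3·-12 = 71
  a_9 = 1·71 + -2·133 + -3·49 = -342

1,-2,-3 ; -342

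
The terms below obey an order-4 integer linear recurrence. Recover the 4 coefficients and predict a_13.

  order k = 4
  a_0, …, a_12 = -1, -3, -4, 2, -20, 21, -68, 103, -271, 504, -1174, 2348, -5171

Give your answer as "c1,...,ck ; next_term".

  a_4 = -2·2 + 1·-4 + 3·-3 + 3·-1 = -20
  a_5 = -2·-20 + 1·2 + 3·-4 + 3·-3 = 21
  a_6 = -2·21 + 1·-20 + 3·2 + 3·-4 = -68
  a_7 = -2·-68 + 1·21 + 3·-20 + 3·2 = 103
  a_8 = -2·103 + 1·-68 + 3·21 + 3·-20 = -271
  a_9 = -2·-271 + 1·103 + 3·-68 + 3·21 = 504
  a_10 = -2·504 + 1·-271 + 3·103 + 3·-68 = -1174
  a_11 = -2·-1174 + 1·504 + 3·-271 + 3·103 = 2348
  a_12 = -2·2348 + 1·-1174 + 3·504 + 3·-271 = -5171
  a_13 = -2·-5171 + 1·2348 + 3·-1174 + 3·504 = 10680

-2,1,3,3 ; 10680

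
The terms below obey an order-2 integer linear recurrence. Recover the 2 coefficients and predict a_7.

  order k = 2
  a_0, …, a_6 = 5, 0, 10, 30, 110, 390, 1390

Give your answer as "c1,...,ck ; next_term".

3,2 ; 4950

  a_2 = 3·0 + 2·5 = 10
  a_3 = 3·10 + 2·0 = 30
  a_4 = 3·30 + 2·10 = 110
  a_5 = 3·110 + 2·30 = 390
  a_6 = 3·390 + 2·110 = 1390
  a_7 = 3·1390 + 2·390 = 4950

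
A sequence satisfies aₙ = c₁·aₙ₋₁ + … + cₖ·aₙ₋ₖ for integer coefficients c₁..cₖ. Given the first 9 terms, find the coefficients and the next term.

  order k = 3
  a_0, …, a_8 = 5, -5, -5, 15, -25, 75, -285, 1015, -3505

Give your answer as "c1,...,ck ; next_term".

-4,-3,-4 ; 12115

  a_3 = -4·-5 + -3·-5 + -4·5 = 15
  a_4 = -4·15 + -3·-5 + -4·-5 = -25
  a_5 = -4·-25 + -3·15 + -4·-5 = 75
  a_6 = -4·75 + -3·-25 + -4·15 = -285
  a_7 = -4·-285 + -3·75 + -4·-25 = 1015
  a_8 = -4·1015 + -3·-285 + -4·75 = -3505
  a_9 = -4·-3505 + -3·1015 + -4·-285 = 12115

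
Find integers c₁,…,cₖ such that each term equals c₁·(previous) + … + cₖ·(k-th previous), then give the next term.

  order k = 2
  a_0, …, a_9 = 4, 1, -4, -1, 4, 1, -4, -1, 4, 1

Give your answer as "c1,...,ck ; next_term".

0,-1 ; -4

  a_2 = 0·1 + -1·4 = -4
  a_3 = 0·-4 + -1·1 = -1
  a_4 = 0·-1 + -1·-4 = 4
  a_5 = 0·4 + -1·-1 = 1
  a_6 = 0·1 + -1·4 = -4
  a_7 = 0·-4 + -1·1 = -1
  a_8 = 0·-1 + -1·-4 = 4
  a_9 = 0·4 + -1·-1 = 1
  a_10 = 0·1 + -1·4 = -4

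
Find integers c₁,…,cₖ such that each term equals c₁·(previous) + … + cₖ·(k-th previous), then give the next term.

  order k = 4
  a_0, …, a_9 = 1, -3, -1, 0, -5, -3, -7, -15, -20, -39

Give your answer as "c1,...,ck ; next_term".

  a_4 = 1·0 + 1·-1 + 1·-3 + -1·1 = -5
  a_5 = 1·-5 + 1·0 + 1·-1 + -1·-3 = -3
  a_6 = 1·-3 + 1·-5 + 1·0 + -1·-1 = -7
  a_7 = 1·-7 + 1·-3 + 1·-5 + -1·0 = -15
  a_8 = 1·-15 + 1·-7 + 1·-3 + -1·-5 = -20
  a_9 = 1·-20 + 1·-15 + 1·-7 + -1·-3 = -39
  a_10 = 1·-39 + 1·-20 + 1·-15 + -1·-7 = -67

1,1,1,-1 ; -67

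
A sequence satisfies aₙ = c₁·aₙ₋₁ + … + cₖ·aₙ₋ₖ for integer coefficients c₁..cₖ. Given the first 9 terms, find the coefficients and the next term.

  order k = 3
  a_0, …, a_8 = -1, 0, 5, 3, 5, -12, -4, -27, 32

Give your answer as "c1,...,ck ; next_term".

  a_3 = 0·5 + 1·0 + -3·-1 = 3
  a_4 = 0·3 + 1·5 + -3·0 = 5
  a_5 = 0·5 + 1·3 + -3·5 = -12
  a_6 = 0·-12 + 1·5 + -3·3 = -4
  a_7 = 0·-4 + 1·-12 + -3·5 = -27
  a_8 = 0·-27 + 1·-4 + -3·-12 = 32
  a_9 = 0·32 + 1·-27 + -3·-4 = -15

0,1,-3 ; -15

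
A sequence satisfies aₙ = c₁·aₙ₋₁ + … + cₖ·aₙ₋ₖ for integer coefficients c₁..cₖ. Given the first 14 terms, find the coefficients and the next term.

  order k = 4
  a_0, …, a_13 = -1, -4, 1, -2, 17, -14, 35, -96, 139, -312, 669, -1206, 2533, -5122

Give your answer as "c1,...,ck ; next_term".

-1,1,-3,-2 ; 9935

  a_4 = -1·-2 + 1·1 + -3·-4 + -2·-1 = 17
  a_5 = -1·17 + 1·-2 + -3·1 + -2·-4 = -14
  a_6 = -1·-14 + 1·17 + -3·-2 + -2·1 = 35
  a_7 = -1·35 + 1·-14 + -3·17 + -2·-2 = -96
  a_8 = -1·-96 + 1·35 + -3·-14 + -2·17 = 139
  a_9 = -1·139 + 1·-96 + -3·35 + -2·-14 = -312
  a_10 = -1·-312 + 1·139 + -3·-96 + -2·35 = 669
  a_11 = -1·669 + 1·-312 + -3·139 + -2·-96 = -1206
  a_12 = -1·-1206 + 1·669 + -3·-312 + -2·139 = 2533
  a_13 = -1·2533 + 1·-1206 + -3·669 + -2·-312 = -5122
  a_14 = -1·-5122 + 1·2533 + -3·-1206 + -2·669 = 9935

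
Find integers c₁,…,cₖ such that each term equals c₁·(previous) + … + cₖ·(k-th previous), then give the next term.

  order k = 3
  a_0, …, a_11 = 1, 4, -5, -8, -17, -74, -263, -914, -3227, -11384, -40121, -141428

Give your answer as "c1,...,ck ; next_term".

  a_3 = 3·-5 + 1·4 + 3·1 = -8
  a_4 = 3·-8 + 1·-5 + 3·4 = -17
  a_5 = 3·-17 + 1·-8 + 3·-5 = -74
  a_6 = 3·-74 + 1·-17 + 3·-8 = -263
  a_7 = 3·-263 + 1·-74 + 3·-17 = -914
  a_8 = 3·-914 + 1·-263 + 3·-74 = -3227
  a_9 = 3·-3227 + 1·-914 + 3·-263 = -11384
  a_10 = 3·-11384 + 1·-3227 + 3·-914 = -40121
  a_11 = 3·-40121 + 1·-11384 + 3·-3227 = -141428
  a_12 = 3·-141428 + 1·-40121 + 3·-11384 = -498557

3,1,3 ; -498557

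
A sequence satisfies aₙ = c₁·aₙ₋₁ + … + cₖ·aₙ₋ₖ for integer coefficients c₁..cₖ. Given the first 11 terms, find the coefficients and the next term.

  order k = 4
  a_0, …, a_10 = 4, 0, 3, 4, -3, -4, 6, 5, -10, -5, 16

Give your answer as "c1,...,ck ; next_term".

  a_4 = -1·4 + -1·3 + -1·0 + 1·4 = -3
  a_5 = -1·-3 + -1·4 + -1·3 + 1·0 = -4
  a_6 = -1·-4 + -1·-3 + -1·4 + 1·3 = 6
  a_7 = -1·6 + -1·-4 + -1·-3 + 1·4 = 5
  a_8 = -1·5 + -1·6 + -1·-4 + 1·-3 = -10
  a_9 = -1·-10 + -1·5 + -1·6 + 1·-4 = -5
  a_10 = -1·-5 + -1·-10 + -1·5 + 1·6 = 16
  a_11 = -1·16 + -1·-5 + -1·-10 + 1·5 = 4

-1,-1,-1,1 ; 4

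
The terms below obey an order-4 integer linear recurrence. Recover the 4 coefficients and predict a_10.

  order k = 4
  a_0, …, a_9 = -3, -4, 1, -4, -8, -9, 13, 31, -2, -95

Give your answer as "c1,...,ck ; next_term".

1,-2,-1,2 ; -96

  a_4 = 1·-4 + -2·1 + -1·-4 + 2·-3 = -8
  a_5 = 1·-8 + -2·-4 + -1·1 + 2·-4 = -9
  a_6 = 1·-9 + -2·-8 + -1·-4 + 2·1 = 13
  a_7 = 1·13 + -2·-9 + -1·-8 + 2·-4 = 31
  a_8 = 1·31 + -2·13 + -1·-9 + 2·-8 = -2
  a_9 = 1·-2 + -2·31 + -1·13 + 2·-9 = -95
  a_10 = 1·-95 + -2·-2 + -1·31 + 2·13 = -96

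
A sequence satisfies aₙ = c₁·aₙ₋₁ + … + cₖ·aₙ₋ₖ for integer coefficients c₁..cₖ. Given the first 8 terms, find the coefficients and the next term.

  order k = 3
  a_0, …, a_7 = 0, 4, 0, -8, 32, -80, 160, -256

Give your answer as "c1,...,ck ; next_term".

-3,-2,2 ; 288

  a_3 = -3·0 + -2·4 + 2·0 = -8
  a_4 = -3·-8 + -2·0 + 2·4 = 32
  a_5 = -3·32 + -2·-8 + 2·0 = -80
  a_6 = -3·-80 + -2·32 + 2·-8 = 160
  a_7 = -3·160 + -2·-80 + 2·32 = -256
  a_8 = -3·-256 + -2·160 + 2·-80 = 288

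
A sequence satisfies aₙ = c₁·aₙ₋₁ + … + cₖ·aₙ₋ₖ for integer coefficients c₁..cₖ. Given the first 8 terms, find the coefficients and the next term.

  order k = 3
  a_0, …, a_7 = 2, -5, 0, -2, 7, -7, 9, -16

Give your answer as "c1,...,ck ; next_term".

  a_3 = -1·0 + 0·-5 + -1·2 = -2
  a_4 = -1·-2 + 0·0 + -1·-5 = 7
  a_5 = -1·7 + 0·-2 + -1·0 = -7
  a_6 = -1·-7 + 0·7 + -1·-2 = 9
  a_7 = -1·9 + 0·-7 + -1·7 = -16
  a_8 = -1·-16 + 0·9 + -1·-7 = 23

-1,0,-1 ; 23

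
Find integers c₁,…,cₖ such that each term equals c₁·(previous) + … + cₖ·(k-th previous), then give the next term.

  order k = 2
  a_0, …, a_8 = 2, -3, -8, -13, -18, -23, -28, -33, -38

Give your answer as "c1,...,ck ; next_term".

  a_2 = 2·-3 + -1·2 = -8
  a_3 = 2·-8 + -1·-3 = -13
  a_4 = 2·-13 + -1·-8 = -18
  a_5 = 2·-18 + -1·-13 = -23
  a_6 = 2·-23 + -1·-18 = -28
  a_7 = 2·-28 + -1·-23 = -33
  a_8 = 2·-33 + -1·-28 = -38
  a_9 = 2·-38 + -1·-33 = -43

2,-1 ; -43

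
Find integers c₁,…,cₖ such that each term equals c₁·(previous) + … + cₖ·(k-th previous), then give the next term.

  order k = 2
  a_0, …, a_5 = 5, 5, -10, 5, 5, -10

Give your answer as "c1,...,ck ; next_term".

-1,-1 ; 5

  a_2 = -1·5 + -1·5 = -10
  a_3 = -1·-10 + -1·5 = 5
  a_4 = -1·5 + -1·-10 = 5
  a_5 = -1·5 + -1·5 = -10
  a_6 = -1·-10 + -1·5 = 5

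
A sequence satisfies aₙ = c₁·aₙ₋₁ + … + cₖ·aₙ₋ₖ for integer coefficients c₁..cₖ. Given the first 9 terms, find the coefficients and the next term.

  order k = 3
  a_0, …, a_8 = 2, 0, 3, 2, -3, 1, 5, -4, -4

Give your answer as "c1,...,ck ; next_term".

0,-1,1 ; 9

  a_3 = 0·3 + -1·0 + 1·2 = 2
  a_4 = 0·2 + -1·3 + 1·0 = -3
  a_5 = 0·-3 + -1·2 + 1·3 = 1
  a_6 = 0·1 + -1·-3 + 1·2 = 5
  a_7 = 0·5 + -1·1 + 1·-3 = -4
  a_8 = 0·-4 + -1·5 + 1·1 = -4
  a_9 = 0·-4 + -1·-4 + 1·5 = 9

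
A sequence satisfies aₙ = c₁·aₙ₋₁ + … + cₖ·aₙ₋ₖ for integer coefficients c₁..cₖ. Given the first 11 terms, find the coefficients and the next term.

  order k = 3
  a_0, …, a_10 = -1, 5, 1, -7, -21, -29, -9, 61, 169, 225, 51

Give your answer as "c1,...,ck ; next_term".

2,-2,-1 ; -517

  a_3 = 2·1 + -2·5 + -1·-1 = -7
  a_4 = 2·-7 + -2·1 + -1·5 = -21
  a_5 = 2·-21 + -2·-7 + -1·1 = -29
  a_6 = 2·-29 + -2·-21 + -1·-7 = -9
  a_7 = 2·-9 + -2·-29 + -1·-21 = 61
  a_8 = 2·61 + -2·-9 + -1·-29 = 169
  a_9 = 2·169 + -2·61 + -1·-9 = 225
  a_10 = 2·225 + -2·169 + -1·61 = 51
  a_11 = 2·51 + -2·225 + -1·169 = -517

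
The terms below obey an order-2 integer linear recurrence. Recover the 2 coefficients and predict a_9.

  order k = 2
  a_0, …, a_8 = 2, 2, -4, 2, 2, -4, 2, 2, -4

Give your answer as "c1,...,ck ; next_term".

  a_2 = -1·2 + -1·2 = -4
  a_3 = -1·-4 + -1·2 = 2
  a_4 = -1·2 + -1·-4 = 2
  a_5 = -1·2 + -1·2 = -4
  a_6 = -1·-4 + -1·2 = 2
  a_7 = -1·2 + -1·-4 = 2
  a_8 = -1·2 + -1·2 = -4
  a_9 = -1·-4 + -1·2 = 2

-1,-1 ; 2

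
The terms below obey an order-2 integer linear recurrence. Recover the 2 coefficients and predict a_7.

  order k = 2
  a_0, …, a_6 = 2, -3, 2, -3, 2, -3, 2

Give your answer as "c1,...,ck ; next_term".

0,1 ; -3

  a_2 = 0·-3 + 1·2 = 2
  a_3 = 0·2 + 1·-3 = -3
  a_4 = 0·-3 + 1·2 = 2
  a_5 = 0·2 + 1·-3 = -3
  a_6 = 0·-3 + 1·2 = 2
  a_7 = 0·2 + 1·-3 = -3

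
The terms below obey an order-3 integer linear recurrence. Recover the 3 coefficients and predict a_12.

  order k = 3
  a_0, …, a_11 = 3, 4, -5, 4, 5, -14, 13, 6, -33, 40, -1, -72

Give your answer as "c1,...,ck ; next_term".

-1,-1,1 ; 113

  a_3 = -1·-5 + -1·4 + 1·3 = 4
  a_4 = -1·4 + -1·-5 + 1·4 = 5
  a_5 = -1·5 + -1·4 + 1·-5 = -14
  a_6 = -1·-14 + -1·5 + 1·4 = 13
  a_7 = -1·13 + -1·-14 + 1·5 = 6
  a_8 = -1·6 + -1·13 + 1·-14 = -33
  a_9 = -1·-33 + -1·6 + 1·13 = 40
  a_10 = -1·40 + -1·-33 + 1·6 = -1
  a_11 = -1·-1 + -1·40 + 1·-33 = -72
  a_12 = -1·-72 + -1·-1 + 1·40 = 113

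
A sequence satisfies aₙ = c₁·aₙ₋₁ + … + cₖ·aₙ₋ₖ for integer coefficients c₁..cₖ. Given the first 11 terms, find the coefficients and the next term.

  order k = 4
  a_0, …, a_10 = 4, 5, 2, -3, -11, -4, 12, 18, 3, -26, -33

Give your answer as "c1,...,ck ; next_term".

0,-1,-1,-1 ; 5

  a_4 = 0·-3 + -1·2 + -1·5 + -1·4 = -11
  a_5 = 0·-11 + -1·-3 + -1·2 + -1·5 = -4
  a_6 = 0·-4 + -1·-11 + -1·-3 + -1·2 = 12
  a_7 = 0·12 + -1·-4 + -1·-11 + -1·-3 = 18
  a_8 = 0·18 + -1·12 + -1·-4 + -1·-11 = 3
  a_9 = 0·3 + -1·18 + -1·12 + -1·-4 = -26
  a_10 = 0·-26 + -1·3 + -1·18 + -1·12 = -33
  a_11 = 0·-33 + -1·-26 + -1·3 + -1·18 = 5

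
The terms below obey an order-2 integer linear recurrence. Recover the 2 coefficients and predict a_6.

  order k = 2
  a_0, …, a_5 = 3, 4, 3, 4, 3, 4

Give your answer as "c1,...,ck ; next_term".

0,1 ; 3

  a_2 = 0·4 + 1·3 = 3
  a_3 = 0·3 + 1·4 = 4
  a_4 = 0·4 + 1·3 = 3
  a_5 = 0·3 + 1·4 = 4
  a_6 = 0·4 + 1·3 = 3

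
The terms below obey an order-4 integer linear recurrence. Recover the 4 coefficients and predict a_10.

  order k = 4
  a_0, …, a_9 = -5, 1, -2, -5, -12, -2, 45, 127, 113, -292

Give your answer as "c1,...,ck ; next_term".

  a_4 = 2·-5 + -3·-2 + -3·1 + 1·-5 = -12
  a_5 = 2·-12 + -3·-5 + -3·-2 + 1·1 = -2
  a_6 = 2·-2 + -3·-12 + -3·-5 + 1·-2 = 45
  a_7 = 2·45 + -3·-2 + -3·-12 + 1·-5 = 127
  a_8 = 2·127 + -3·45 + -3·-2 + 1·-12 = 113
  a_9 = 2·113 + -3·127 + -3·45 + 1·-2 = -292
  a_10 = 2·-292 + -3·113 + -3·127 + 1·45 = -1259

2,-3,-3,1 ; -1259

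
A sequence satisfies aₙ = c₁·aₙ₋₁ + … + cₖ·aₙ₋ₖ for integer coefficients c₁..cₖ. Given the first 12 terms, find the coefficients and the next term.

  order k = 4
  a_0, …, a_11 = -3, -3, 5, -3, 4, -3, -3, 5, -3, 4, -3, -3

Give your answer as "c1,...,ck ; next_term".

-1,-1,-1,-1 ; 5

  a_4 = -1·-3 + -1·5 + -1·-3 + -1·-3 = 4
  a_5 = -1·4 + -1·-3 + -1·5 + -1·-3 = -3
  a_6 = -1·-3 + -1·4 + -1·-3 + -1·5 = -3
  a_7 = -1·-3 + -1·-3 + -1·4 + -1·-3 = 5
  a_8 = -1·5 + -1·-3 + -1·-3 + -1·4 = -3
  a_9 = -1·-3 + -1·5 + -1·-3 + -1·-3 = 4
  a_10 = -1·4 + -1·-3 + -1·5 + -1·-3 = -3
  a_11 = -1·-3 + -1·4 + -1·-3 + -1·5 = -3
  a_12 = -1·-3 + -1·-3 + -1·4 + -1·-3 = 5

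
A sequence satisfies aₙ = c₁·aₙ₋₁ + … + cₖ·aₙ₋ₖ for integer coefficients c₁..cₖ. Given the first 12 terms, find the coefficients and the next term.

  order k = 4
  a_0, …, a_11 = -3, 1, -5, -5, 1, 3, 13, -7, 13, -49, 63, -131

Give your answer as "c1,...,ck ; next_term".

-1,1,-2,-1 ; 279

  a_4 = -1·-5 + 1·-5 + -2·1 + -1·-3 = 1
  a_5 = -1·1 + 1·-5 + -2·-5 + -1·1 = 3
  a_6 = -1·3 + 1·1 + -2·-5 + -1·-5 = 13
  a_7 = -1·13 + 1·3 + -2·1 + -1·-5 = -7
  a_8 = -1·-7 + 1·13 + -2·3 + -1·1 = 13
  a_9 = -1·13 + 1·-7 + -2·13 + -1·3 = -49
  a_10 = -1·-49 + 1·13 + -2·-7 + -1·13 = 63
  a_11 = -1·63 + 1·-49 + -2·13 + -1·-7 = -131
  a_12 = -1·-131 + 1·63 + -2·-49 + -1·13 = 279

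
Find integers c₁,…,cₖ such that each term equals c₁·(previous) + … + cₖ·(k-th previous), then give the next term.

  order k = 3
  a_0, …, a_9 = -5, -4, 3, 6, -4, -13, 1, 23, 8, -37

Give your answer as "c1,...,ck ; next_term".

  a_3 = 1·3 + -2·-4 + 1·-5 = 6
  a_4 = 1·6 + -2·3 + 1·-4 = -4
  a_5 = 1·-4 + -2·6 + 1·3 = -13
  a_6 = 1·-13 + -2·-4 + 1·6 = 1
  a_7 = 1·1 + -2·-13 + 1·-4 = 23
  a_8 = 1·23 + -2·1 + 1·-13 = 8
  a_9 = 1·8 + -2·23 + 1·1 = -37
  a_10 = 1·-37 + -2·8 + 1·23 = -30

1,-2,1 ; -30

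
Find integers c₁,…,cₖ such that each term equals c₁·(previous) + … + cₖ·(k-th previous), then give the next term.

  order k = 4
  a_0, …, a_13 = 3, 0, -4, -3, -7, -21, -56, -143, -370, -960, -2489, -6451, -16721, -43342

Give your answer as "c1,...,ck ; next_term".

2,1,1,1 ; -112345

  a_4 = 2·-3 + 1·-4 + 1·0 + 1·3 = -7
  a_5 = 2·-7 + 1·-3 + 1·-4 + 1·0 = -21
  a_6 = 2·-21 + 1·-7 + 1·-3 + 1·-4 = -56
  a_7 = 2·-56 + 1·-21 + 1·-7 + 1·-3 = -143
  a_8 = 2·-143 + 1·-56 + 1·-21 + 1·-7 = -370
  a_9 = 2·-370 + 1·-143 + 1·-56 + 1·-21 = -960
  a_10 = 2·-960 + 1·-370 + 1·-143 + 1·-56 = -2489
  a_11 = 2·-2489 + 1·-960 + 1·-370 + 1·-143 = -6451
  a_12 = 2·-6451 + 1·-2489 + 1·-960 + 1·-370 = -16721
  a_13 = 2·-16721 + 1·-6451 + 1·-2489 + 1·-960 = -43342
  a_14 = 2·-43342 + 1·-16721 + 1·-6451 + 1·-2489 = -112345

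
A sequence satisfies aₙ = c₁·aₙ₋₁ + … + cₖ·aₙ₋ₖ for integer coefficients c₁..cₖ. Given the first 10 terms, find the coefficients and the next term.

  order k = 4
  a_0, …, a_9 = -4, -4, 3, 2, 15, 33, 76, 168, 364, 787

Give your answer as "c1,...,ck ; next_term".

  a_4 = 2·2 + 1·3 + -1·-4 + -1·-4 = 15
  a_5 = 2·15 + 1·2 + -1·3 + -1·-4 = 33
  a_6 = 2·33 + 1·15 + -1·2 + -1·3 = 76
  a_7 = 2·76 + 1·33 + -1·15 + -1·2 = 168
  a_8 = 2·168 + 1·76 + -1·33 + -1·15 = 364
  a_9 = 2·364 + 1·168 + -1·76 + -1·33 = 787
  a_10 = 2·787 + 1·364 + -1·168 + -1·76 = 1694

2,1,-1,-1 ; 1694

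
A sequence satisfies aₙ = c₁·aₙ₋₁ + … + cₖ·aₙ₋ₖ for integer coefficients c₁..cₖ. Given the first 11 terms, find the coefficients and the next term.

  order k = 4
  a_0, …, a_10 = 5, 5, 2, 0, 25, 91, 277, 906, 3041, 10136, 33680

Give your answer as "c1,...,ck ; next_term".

  a_4 = 3·0 + 0·2 + 3·5 + 2·5 = 25
  a_5 = 3·25 + 0·0 + 3·2 + 2·5 = 91
  a_6 = 3·91 + 0·25 + 3·0 + 2·2 = 277
  a_7 = 3·277 + 0·91 + 3·25 + 2·0 = 906
  a_8 = 3·906 + 0·277 + 3·91 + 2·25 = 3041
  a_9 = 3·3041 + 0·906 + 3·277 + 2·91 = 10136
  a_10 = 3·10136 + 0·3041 + 3·906 + 2·277 = 33680
  a_11 = 3·33680 + 0·10136 + 3·3041 + 2·906 = 111975

3,0,3,2 ; 111975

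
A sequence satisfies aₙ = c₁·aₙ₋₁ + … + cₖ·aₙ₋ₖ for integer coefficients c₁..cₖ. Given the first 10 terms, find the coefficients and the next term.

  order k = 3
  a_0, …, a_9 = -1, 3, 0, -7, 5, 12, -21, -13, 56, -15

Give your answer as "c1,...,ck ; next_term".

  a_3 = 1·0 + -1·3 + 4·-1 = -7
  a_4 = 1·-7 + -1·0 + 4·3 = 5
  a_5 = 1·5 + -1·-7 + 4·0 = 12
  a_6 = 1·12 + -1·5 + 4·-7 = -21
  a_7 = 1·-21 + -1·12 + 4·5 = -13
  a_8 = 1·-13 + -1·-21 + 4·12 = 56
  a_9 = 1·56 + -1·-13 + 4·-21 = -15
  a_10 = 1·-15 + -1·56 + 4·-13 = -123

1,-1,4 ; -123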